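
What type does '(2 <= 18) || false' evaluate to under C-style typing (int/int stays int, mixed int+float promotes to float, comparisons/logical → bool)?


Operand types: bool || bool
Rule: logical operators take bool operands and yield bool
Result type: bool


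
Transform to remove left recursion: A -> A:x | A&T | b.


Left-recursive alternatives: A:x, A&T; non-recursive: b
Introduce A': A -> bA', A' -> :xA' | &TA' | ε


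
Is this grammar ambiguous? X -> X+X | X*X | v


'v+v*v' has two parse trees (no precedence encoded between + and *)
Ambiguous


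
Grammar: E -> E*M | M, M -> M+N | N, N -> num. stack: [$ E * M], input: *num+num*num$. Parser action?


handle 'E*M' on top; lookahead ∈ FOLLOW(E) = {*, $}
Action: reduce (E -> E*M)


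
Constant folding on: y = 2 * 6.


2 * 6 = 12 at compile time
Optimized: y = 12


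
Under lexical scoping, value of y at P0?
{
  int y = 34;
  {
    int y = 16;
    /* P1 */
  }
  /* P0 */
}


y declared in the same block as P0
y = 34


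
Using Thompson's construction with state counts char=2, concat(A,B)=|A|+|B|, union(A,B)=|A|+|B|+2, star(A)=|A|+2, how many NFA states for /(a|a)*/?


Syntax tree has 2 char leaf(s), 1 union(s), 1 star(s)
chars contribute 2×2 = 4; each union adds +2; each star adds +2
Total: 4 + 2 + 2 = 8 states


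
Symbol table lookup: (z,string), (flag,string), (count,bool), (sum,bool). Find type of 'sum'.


Lookup 'sum' → type bool


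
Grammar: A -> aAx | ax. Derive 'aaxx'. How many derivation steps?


Derivation: A => aAx => aaxx
Steps: 2


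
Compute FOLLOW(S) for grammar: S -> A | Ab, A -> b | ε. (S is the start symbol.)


$ ∈ FOLLOW(S). For each A -> αBβ: add FIRST(β)\{ε} to FOLLOW(B); if β nullable, add FOLLOW(A).
FOLLOW(S) = {$}


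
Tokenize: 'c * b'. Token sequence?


Scan left to right, longest-match per lexeme
Tokens: ID(c), OP(*), ID(b)


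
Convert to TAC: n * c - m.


Break into single-operator statements:
t1 = n * c
t2 = t1 - m


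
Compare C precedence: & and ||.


'&' is bitwise AND (level 5); '||' is logical OR (level 1)
Higher level binds tighter
'&' has higher precedence than '||'


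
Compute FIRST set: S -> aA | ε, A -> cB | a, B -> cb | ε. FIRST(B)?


Per alternative of B: FIRST(cb) = {c}; FIRST(ε) = {ε}
FIRST(B) = {c, ε}


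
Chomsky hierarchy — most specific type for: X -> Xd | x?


Left-linear: every RHS is a terminal or one nonterminal followed by a terminal
Classification: Type 3 (Regular)


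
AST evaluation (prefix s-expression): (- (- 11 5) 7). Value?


Evaluate inner: (- 11 5) = 6
Evaluate root: (- 6 7) = -1
Result: -1


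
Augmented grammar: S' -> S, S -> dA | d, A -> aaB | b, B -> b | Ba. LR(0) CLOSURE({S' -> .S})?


Start: S' -> .S
For each item with dot before a nonterminal B, add B -> .γ for every B-production
Closure: [S' -> .S, S -> .dA, S -> .d]


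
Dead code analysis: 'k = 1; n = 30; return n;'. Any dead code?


k is assigned but never read
Dead: 'k = 1'


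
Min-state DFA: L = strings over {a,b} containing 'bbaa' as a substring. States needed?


KMP-style automaton: 4 progress states + 1 absorbing accept = 5
Minimal DFA: 5 states


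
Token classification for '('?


Pattern: delimiter/punctuation
Type: PUNCTUATION


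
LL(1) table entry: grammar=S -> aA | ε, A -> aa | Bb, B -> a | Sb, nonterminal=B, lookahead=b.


For [B, b]: 'b' ∈ FIRST(Sb)
Entry: B -> Sb


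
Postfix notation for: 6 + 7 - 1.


Left to right (same or higher precedence on left)
Postfix: 6 7 + 1 -


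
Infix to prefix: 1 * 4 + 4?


left-to-right (same/higher precedence on left): tree is (+ (* 1 4) 4)
Prefix: + * 1 4 4


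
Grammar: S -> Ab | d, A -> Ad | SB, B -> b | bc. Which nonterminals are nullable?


A nonterminal is nullable iff some alternative derives ε (directly, or every symbol in it is nullable)
Nullable: {}


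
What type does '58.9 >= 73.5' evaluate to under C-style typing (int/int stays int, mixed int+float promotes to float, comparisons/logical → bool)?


Operand types: float >= float
Rule: comparison yields bool
Result type: bool


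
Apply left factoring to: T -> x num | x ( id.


Common prefix: 'x'
Factored: T -> x T', T' -> num | ( id


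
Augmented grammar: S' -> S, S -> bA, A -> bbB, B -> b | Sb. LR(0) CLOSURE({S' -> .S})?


Start: S' -> .S
For each item with dot before a nonterminal B, add B -> .γ for every B-production
Closure: [S' -> .S, S -> .bA]


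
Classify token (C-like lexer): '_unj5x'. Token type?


Pattern: letter/underscore followed by alphanumerics, not a keyword
Type: IDENTIFIER


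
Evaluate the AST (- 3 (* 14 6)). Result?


Evaluate inner: (* 14 6) = 84
Evaluate root: (- 3 84) = -81
Result: -81


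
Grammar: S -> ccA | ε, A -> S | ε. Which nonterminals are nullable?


A nonterminal is nullable iff some alternative derives ε (directly, or every symbol in it is nullable)
Nullable: {A, S}


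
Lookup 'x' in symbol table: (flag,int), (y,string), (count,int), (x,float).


Lookup 'x' → type float


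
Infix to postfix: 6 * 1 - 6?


Left to right (same or higher precedence on left)
Postfix: 6 1 * 6 -


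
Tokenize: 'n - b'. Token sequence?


Scan left to right, longest-match per lexeme
Tokens: ID(n), OP(-), ID(b)


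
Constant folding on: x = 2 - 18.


2 - 18 = -16 at compile time
Optimized: x = -16


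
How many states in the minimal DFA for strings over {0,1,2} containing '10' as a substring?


KMP-style automaton: 2 progress states + 1 absorbing accept = 3
Minimal DFA: 3 states


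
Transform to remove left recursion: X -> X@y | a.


Left-recursive alternatives: X@y; non-recursive: a
Introduce X': X -> aX', X' -> @yX' | ε


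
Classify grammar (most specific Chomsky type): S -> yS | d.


Right-linear: every RHS is a terminal or a terminal followed by one nonterminal
Classification: Type 3 (Regular)


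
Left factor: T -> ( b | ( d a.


Common prefix: '('
Factored: T -> ( T', T' -> b | d a


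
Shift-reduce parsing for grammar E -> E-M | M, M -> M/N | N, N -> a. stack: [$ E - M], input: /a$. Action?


'/' can extend M; shift to build M -> M/N
Action: shift


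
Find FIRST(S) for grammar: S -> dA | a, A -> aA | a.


Per alternative of S: FIRST(dA) = {d}; FIRST(a) = {a}
FIRST(S) = {a, d}


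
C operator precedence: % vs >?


'%' is multiplicative (level 10); '>' is relational (level 7)
Higher level binds tighter
'%' has higher precedence than '>'


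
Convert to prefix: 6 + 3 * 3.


'*' binds tighter: tree is (+ 6 (* 3 3))
Prefix: + 6 * 3 3


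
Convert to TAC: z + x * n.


Break into single-operator statements:
t1 = x * n
t2 = z + t1


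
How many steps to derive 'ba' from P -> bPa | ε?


Derivation: P => bPa => ba
Steps: 2


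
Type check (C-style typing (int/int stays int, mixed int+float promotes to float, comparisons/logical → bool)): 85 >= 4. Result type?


Operand types: int >= int
Rule: comparison yields bool
Result type: bool


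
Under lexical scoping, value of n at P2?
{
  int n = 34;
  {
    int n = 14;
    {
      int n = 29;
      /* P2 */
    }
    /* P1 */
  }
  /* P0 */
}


n declared in the same block as P2
n = 29


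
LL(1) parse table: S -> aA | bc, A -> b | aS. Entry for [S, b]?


For [S, b]: 'b' ∈ FIRST(bc)
Entry: S -> bc


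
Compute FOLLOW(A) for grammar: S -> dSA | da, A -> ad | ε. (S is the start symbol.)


$ ∈ FOLLOW(S). For each A -> αBβ: add FIRST(β)\{ε} to FOLLOW(B); if β nullable, add FOLLOW(A).
FOLLOW(A) = {$, a}


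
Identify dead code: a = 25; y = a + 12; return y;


a is read by y's definition; y is returned
No dead code


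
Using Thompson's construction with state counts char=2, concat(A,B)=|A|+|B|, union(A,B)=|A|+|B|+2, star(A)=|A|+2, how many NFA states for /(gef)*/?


Syntax tree has 3 char leaf(s), 0 union(s), 1 star(s)
chars contribute 3×2 = 6; each union adds +2; each star adds +2
Total: 6 + 0 + 2 = 8 states


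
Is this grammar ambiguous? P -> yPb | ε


balanced y^n…b^n: each string has a unique parse
Unambiguous


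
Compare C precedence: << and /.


'/' is multiplicative (level 10); '<<' is shift (level 8)
Higher level binds tighter
'/' has higher precedence than '<<'


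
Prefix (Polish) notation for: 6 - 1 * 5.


'*' binds tighter: tree is (- 6 (* 1 5))
Prefix: - 6 * 1 5


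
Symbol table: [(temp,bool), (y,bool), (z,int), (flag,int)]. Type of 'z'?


Lookup 'z' → type int


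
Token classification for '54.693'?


Pattern: digits with a decimal point
Type: FLOAT_LITERAL


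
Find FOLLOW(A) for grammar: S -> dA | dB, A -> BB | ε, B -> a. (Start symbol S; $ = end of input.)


$ ∈ FOLLOW(S). For each A -> αBβ: add FIRST(β)\{ε} to FOLLOW(B); if β nullable, add FOLLOW(A).
FOLLOW(A) = {$}


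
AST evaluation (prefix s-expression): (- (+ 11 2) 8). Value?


Evaluate inner: (+ 11 2) = 13
Evaluate root: (- 13 8) = 5
Result: 5


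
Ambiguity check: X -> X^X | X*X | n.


'n^n*n' has two parse trees (no precedence encoded between ^ and *)
Ambiguous


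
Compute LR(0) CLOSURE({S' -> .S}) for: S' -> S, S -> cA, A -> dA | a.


Start: S' -> .S
For each item with dot before a nonterminal B, add B -> .γ for every B-production
Closure: [S' -> .S, S -> .cA]


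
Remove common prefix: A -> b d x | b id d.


Common prefix: 'b'
Factored: A -> b A', A' -> d x | id d


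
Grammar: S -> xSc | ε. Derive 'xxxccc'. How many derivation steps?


Derivation: S => xSc => xxScc => xxxSccc => xxxccc
Steps: 4


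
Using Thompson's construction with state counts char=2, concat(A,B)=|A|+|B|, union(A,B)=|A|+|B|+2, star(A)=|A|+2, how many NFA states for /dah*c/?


Syntax tree has 4 char leaf(s), 0 union(s), 1 star(s)
chars contribute 4×2 = 8; each union adds +2; each star adds +2
Total: 8 + 0 + 2 = 10 states


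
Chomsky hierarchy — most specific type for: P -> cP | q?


Right-linear: every RHS is a terminal or a terminal followed by one nonterminal
Classification: Type 3 (Regular)


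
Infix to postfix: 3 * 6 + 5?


Left to right (same or higher precedence on left)
Postfix: 3 6 * 5 +


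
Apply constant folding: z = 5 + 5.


5 + 5 = 10 at compile time
Optimized: z = 10


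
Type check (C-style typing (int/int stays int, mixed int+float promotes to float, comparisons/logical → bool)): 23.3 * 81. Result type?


Operand types: float * int
Rule: mixed int/float promotes to float; int/int stays int
Result type: float


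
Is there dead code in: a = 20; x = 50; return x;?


a is assigned but never read
Dead: 'a = 20'


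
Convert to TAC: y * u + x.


Break into single-operator statements:
t1 = y * u
t2 = t1 + x


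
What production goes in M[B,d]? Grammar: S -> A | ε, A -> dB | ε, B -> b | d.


For [B, d]: 'd' ∈ FIRST(d)
Entry: B -> d


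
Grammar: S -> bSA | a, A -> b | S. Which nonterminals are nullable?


A nonterminal is nullable iff some alternative derives ε (directly, or every symbol in it is nullable)
Nullable: {}


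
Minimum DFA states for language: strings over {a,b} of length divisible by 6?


Track length mod 6: states 0..5, accept at 0
Minimal DFA: 6 states


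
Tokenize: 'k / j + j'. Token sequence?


Scan left to right, longest-match per lexeme
Tokens: ID(k), OP(/), ID(j), OP(+), ID(j)


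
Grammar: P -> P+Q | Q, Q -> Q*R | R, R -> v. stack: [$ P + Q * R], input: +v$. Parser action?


handle 'Q*R' on top
Action: reduce (Q -> Q*R)


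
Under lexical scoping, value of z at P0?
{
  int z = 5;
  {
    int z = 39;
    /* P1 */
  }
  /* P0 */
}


z declared in the same block as P0
z = 5


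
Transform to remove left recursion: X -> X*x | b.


Left-recursive alternatives: X*x; non-recursive: b
Introduce X': X -> bX', X' -> *xX' | ε


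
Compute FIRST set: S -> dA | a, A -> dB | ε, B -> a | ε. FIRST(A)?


Per alternative of A: FIRST(dB) = {d}; FIRST(ε) = {ε}
FIRST(A) = {d, ε}


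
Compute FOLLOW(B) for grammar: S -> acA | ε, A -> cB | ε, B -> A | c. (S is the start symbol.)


$ ∈ FOLLOW(S). For each A -> αBβ: add FIRST(β)\{ε} to FOLLOW(B); if β nullable, add FOLLOW(A).
FOLLOW(B) = {$}


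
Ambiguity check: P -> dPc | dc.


balanced d^n…c^n: each string has a unique parse
Unambiguous


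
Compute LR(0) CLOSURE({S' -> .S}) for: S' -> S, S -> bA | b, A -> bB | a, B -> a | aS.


Start: S' -> .S
For each item with dot before a nonterminal B, add B -> .γ for every B-production
Closure: [S' -> .S, S -> .bA, S -> .b]


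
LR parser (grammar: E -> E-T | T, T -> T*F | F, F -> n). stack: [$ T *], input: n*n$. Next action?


no handle; shift 'n'
Action: shift


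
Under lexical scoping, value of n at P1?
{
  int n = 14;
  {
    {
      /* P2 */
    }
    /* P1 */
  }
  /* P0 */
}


P1's block does not declare n; resolves to the enclosing declaration at depth 0
n = 14


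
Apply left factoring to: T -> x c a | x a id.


Common prefix: 'x'
Factored: T -> x T', T' -> c a | a id


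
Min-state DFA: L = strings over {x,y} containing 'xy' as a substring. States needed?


KMP-style automaton: 2 progress states + 1 absorbing accept = 3
Minimal DFA: 3 states


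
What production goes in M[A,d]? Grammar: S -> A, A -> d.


For [A, d]: 'd' ∈ FIRST(d)
Entry: A -> d


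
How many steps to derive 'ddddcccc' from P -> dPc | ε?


Derivation: P => dPc => ddPcc => dddPccc => ddddPcccc => ddddcccc
Steps: 5


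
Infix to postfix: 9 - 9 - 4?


Left to right (same or higher precedence on left)
Postfix: 9 9 - 4 -


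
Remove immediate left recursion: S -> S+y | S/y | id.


Left-recursive alternatives: S+y, S/y; non-recursive: id
Introduce S': S -> idS', S' -> +yS' | /yS' | ε


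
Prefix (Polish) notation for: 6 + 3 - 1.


left-to-right (same/higher precedence on left): tree is (- (+ 6 3) 1)
Prefix: - + 6 3 1


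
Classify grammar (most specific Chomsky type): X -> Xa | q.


Left-linear: every RHS is a terminal or one nonterminal followed by a terminal
Classification: Type 3 (Regular)


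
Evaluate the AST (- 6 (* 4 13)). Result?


Evaluate inner: (* 4 13) = 52
Evaluate root: (- 6 52) = -46
Result: -46


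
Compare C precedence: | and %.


'%' is multiplicative (level 10); '|' is bitwise OR (level 3)
Higher level binds tighter
'%' has higher precedence than '|'


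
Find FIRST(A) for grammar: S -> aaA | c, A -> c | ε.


Per alternative of A: FIRST(c) = {c}; FIRST(ε) = {ε}
FIRST(A) = {c, ε}


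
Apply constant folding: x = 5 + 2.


5 + 2 = 7 at compile time
Optimized: x = 7


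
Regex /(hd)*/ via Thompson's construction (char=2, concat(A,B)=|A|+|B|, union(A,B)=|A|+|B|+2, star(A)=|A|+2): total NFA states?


Syntax tree has 2 char leaf(s), 0 union(s), 1 star(s)
chars contribute 2×2 = 4; each union adds +2; each star adds +2
Total: 4 + 0 + 2 = 6 states


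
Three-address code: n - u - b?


Break into single-operator statements:
t1 = n - u
t2 = t1 - b


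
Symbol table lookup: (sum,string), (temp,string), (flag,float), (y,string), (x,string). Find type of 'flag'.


Lookup 'flag' → type float


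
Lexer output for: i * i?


Scan left to right, longest-match per lexeme
Tokens: ID(i), OP(*), ID(i)


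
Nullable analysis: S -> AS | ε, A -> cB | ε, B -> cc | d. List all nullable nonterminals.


A nonterminal is nullable iff some alternative derives ε (directly, or every symbol in it is nullable)
Nullable: {A, S}


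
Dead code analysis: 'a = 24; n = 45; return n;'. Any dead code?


a is assigned but never read
Dead: 'a = 24'


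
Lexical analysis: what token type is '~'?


Pattern: operator symbol
Type: OPERATOR


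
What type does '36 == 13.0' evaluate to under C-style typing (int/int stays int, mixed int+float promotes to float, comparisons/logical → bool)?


Operand types: int == float
Rule: comparison yields bool
Result type: bool


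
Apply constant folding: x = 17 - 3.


17 - 3 = 14 at compile time
Optimized: x = 14


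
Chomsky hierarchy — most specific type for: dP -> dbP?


LHS has context (more than one symbol) and |LHS| ≤ |RHS|
Classification: Type 1 (Context-Sensitive)


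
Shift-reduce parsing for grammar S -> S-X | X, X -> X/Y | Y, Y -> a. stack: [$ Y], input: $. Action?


'Y' (not preceded by X/) is the handle for X -> Y
Action: reduce (X -> Y)


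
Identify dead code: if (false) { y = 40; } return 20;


condition is constant false, so the whole block is unreachable
Dead: 'if (false) { y = 40; }'


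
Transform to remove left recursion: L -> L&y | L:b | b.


Left-recursive alternatives: L&y, L:b; non-recursive: b
Introduce L': L -> bL', L' -> &yL' | :bL' | ε


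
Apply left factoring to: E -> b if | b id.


Common prefix: 'b'
Factored: E -> b E', E' -> if | id


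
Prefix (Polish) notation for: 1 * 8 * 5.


left-to-right (same/higher precedence on left): tree is (* (* 1 8) 5)
Prefix: * * 1 8 5


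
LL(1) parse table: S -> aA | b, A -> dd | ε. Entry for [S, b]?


For [S, b]: 'b' ∈ FIRST(b)
Entry: S -> b


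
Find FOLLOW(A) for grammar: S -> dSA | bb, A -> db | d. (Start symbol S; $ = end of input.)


$ ∈ FOLLOW(S). For each A -> αBβ: add FIRST(β)\{ε} to FOLLOW(B); if β nullable, add FOLLOW(A).
FOLLOW(A) = {$, d}


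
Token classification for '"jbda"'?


Pattern: double-quoted sequence
Type: STRING_LITERAL


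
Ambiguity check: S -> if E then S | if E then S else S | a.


dangling else: 'if E then if E then a else a' parses two ways
Ambiguous


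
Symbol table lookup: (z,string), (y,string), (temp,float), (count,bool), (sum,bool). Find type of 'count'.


Lookup 'count' → type bool


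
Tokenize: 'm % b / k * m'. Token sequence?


Scan left to right, longest-match per lexeme
Tokens: ID(m), OP(%), ID(b), OP(/), ID(k), OP(*), ID(m)


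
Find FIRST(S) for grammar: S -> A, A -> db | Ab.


Per alternative of S: FIRST(A) = {d}
FIRST(S) = {d}


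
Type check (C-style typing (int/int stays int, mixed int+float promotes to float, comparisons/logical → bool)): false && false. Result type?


Operand types: bool && bool
Rule: logical operators take bool operands and yield bool
Result type: bool


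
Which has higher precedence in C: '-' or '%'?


'%' is multiplicative (level 10); '-' is additive (level 9)
Higher level binds tighter
'%' has higher precedence than '-'


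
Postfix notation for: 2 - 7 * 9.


* has higher precedence, evaluate 7*9 first
Postfix: 2 7 9 * -


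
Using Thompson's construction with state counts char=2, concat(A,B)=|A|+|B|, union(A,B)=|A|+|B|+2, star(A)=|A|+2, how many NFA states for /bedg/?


Syntax tree has 4 char leaf(s), 0 union(s), 0 star(s)
chars contribute 4×2 = 8; each union adds +2; each star adds +2
Total: 8 + 0 + 0 = 8 states


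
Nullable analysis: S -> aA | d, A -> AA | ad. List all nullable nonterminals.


A nonterminal is nullable iff some alternative derives ε (directly, or every symbol in it is nullable)
Nullable: {}


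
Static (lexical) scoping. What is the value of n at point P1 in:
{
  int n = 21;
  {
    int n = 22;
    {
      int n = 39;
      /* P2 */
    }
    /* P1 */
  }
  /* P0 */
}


n declared in the same block as P1
n = 22


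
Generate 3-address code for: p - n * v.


Break into single-operator statements:
t1 = n * v
t2 = p - t1


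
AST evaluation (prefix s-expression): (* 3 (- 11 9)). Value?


Evaluate inner: (- 11 9) = 2
Evaluate root: (* 3 2) = 6
Result: 6


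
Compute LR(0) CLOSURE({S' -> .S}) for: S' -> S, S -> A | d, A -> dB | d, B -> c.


Start: S' -> .S
For each item with dot before a nonterminal B, add B -> .γ for every B-production
Closure: [S' -> .S, S -> .A, S -> .d, A -> .dB, A -> .d]


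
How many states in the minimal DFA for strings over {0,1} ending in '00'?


Track the longest suffix of input matching a prefix of '00': 3 classes (prefixes of length 0..2)
Minimal DFA: 3 states


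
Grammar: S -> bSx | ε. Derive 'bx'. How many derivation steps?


Derivation: S => bSx => bx
Steps: 2


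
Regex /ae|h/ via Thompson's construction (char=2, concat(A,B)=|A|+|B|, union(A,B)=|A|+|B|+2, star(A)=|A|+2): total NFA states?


Syntax tree has 3 char leaf(s), 1 union(s), 0 star(s)
chars contribute 3×2 = 6; each union adds +2; each star adds +2
Total: 6 + 2 + 0 = 8 states


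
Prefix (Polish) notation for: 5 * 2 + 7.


left-to-right (same/higher precedence on left): tree is (+ (* 5 2) 7)
Prefix: + * 5 2 7


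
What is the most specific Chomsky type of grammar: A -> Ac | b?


Left-linear: every RHS is a terminal or one nonterminal followed by a terminal
Classification: Type 3 (Regular)


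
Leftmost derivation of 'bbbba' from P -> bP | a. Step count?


Derivation: P => bP => bbP => bbbP => bbbbP => bbbba
Steps: 5


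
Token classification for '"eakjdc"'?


Pattern: double-quoted sequence
Type: STRING_LITERAL


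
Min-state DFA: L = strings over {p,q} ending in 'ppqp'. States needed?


Track the longest suffix of input matching a prefix of 'ppqp': 5 classes (prefixes of length 0..4)
Minimal DFA: 5 states


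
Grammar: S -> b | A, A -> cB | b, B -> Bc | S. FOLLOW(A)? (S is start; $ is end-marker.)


$ ∈ FOLLOW(S). For each A -> αBβ: add FIRST(β)\{ε} to FOLLOW(B); if β nullable, add FOLLOW(A).
FOLLOW(A) = {$, c}


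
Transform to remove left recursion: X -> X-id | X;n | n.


Left-recursive alternatives: X-id, X;n; non-recursive: n
Introduce X': X -> nX', X' -> -idX' | ;nX' | ε


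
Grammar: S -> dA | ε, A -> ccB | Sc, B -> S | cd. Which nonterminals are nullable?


A nonterminal is nullable iff some alternative derives ε (directly, or every symbol in it is nullable)
Nullable: {B, S}


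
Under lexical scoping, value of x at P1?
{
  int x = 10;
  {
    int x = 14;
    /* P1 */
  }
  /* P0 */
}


x declared in the same block as P1
x = 14


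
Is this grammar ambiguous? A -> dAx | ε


balanced d^n…x^n: each string has a unique parse
Unambiguous


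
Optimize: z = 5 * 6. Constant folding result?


5 * 6 = 30 at compile time
Optimized: z = 30


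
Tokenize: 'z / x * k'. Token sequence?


Scan left to right, longest-match per lexeme
Tokens: ID(z), OP(/), ID(x), OP(*), ID(k)


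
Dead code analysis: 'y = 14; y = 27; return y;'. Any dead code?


first assignment to y is overwritten before any read
Dead: 'y = 14'


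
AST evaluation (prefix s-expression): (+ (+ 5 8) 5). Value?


Evaluate inner: (+ 5 8) = 13
Evaluate root: (+ 13 5) = 18
Result: 18


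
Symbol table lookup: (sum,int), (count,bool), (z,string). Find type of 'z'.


Lookup 'z' → type string


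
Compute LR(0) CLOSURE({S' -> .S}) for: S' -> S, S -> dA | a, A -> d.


Start: S' -> .S
For each item with dot before a nonterminal B, add B -> .γ for every B-production
Closure: [S' -> .S, S -> .dA, S -> .a]


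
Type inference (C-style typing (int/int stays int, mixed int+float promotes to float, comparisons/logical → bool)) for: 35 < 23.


Operand types: int < int
Rule: comparison yields bool
Result type: bool


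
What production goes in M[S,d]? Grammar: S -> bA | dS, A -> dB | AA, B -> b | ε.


For [S, d]: 'd' ∈ FIRST(dS)
Entry: S -> dS


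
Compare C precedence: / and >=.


'/' is multiplicative (level 10); '>=' is relational (level 7)
Higher level binds tighter
'/' has higher precedence than '>='


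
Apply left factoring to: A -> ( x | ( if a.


Common prefix: '('
Factored: A -> ( A', A' -> x | if a


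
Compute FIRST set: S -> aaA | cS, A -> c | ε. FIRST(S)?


Per alternative of S: FIRST(aaA) = {a}; FIRST(cS) = {c}
FIRST(S) = {a, c}


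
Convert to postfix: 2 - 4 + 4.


Left to right (same or higher precedence on left)
Postfix: 2 4 - 4 +


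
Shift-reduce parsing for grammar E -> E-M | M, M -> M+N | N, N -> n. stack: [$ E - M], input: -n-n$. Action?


handle 'E-M' on top; lookahead ∈ FOLLOW(E) = {-, $}
Action: reduce (E -> E-M)


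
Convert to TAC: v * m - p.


Break into single-operator statements:
t1 = v * m
t2 = t1 - p


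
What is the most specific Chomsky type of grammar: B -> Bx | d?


Left-linear: every RHS is a terminal or one nonterminal followed by a terminal
Classification: Type 3 (Regular)


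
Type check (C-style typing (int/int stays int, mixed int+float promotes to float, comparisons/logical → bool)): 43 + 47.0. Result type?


Operand types: int + float
Rule: mixed int/float promotes to float; int/int stays int
Result type: float


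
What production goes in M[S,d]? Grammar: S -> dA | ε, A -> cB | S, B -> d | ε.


For [S, d]: 'd' ∈ FIRST(dA)
Entry: S -> dA


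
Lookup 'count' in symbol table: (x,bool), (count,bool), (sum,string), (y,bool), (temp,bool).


Lookup 'count' → type bool


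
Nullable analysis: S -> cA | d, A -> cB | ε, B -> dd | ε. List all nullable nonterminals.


A nonterminal is nullable iff some alternative derives ε (directly, or every symbol in it is nullable)
Nullable: {A, B}


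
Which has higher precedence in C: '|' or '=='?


'==' is equality (level 6); '|' is bitwise OR (level 3)
Higher level binds tighter
'==' has higher precedence than '|'


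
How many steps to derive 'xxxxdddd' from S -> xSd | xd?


Derivation: S => xSd => xxSdd => xxxSddd => xxxxdddd
Steps: 4


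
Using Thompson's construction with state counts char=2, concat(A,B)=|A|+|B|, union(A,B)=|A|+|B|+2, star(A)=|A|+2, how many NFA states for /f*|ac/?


Syntax tree has 3 char leaf(s), 1 union(s), 1 star(s)
chars contribute 3×2 = 6; each union adds +2; each star adds +2
Total: 6 + 2 + 2 = 10 states


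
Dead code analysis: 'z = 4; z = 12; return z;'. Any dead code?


first assignment to z is overwritten before any read
Dead: 'z = 4'


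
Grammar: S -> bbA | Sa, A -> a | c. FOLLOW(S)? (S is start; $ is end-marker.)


$ ∈ FOLLOW(S). For each A -> αBβ: add FIRST(β)\{ε} to FOLLOW(B); if β nullable, add FOLLOW(A).
FOLLOW(S) = {$, a}


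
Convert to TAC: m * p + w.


Break into single-operator statements:
t1 = m * p
t2 = t1 + w


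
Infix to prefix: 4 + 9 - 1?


left-to-right (same/higher precedence on left): tree is (- (+ 4 9) 1)
Prefix: - + 4 9 1


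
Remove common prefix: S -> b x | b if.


Common prefix: 'b'
Factored: S -> b S', S' -> x | if


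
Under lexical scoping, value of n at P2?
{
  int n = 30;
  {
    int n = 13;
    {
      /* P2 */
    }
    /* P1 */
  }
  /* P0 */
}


P2's block does not declare n; resolves to the enclosing declaration at depth 1
n = 13


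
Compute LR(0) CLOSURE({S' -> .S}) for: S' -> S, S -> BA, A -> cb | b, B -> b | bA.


Start: S' -> .S
For each item with dot before a nonterminal B, add B -> .γ for every B-production
Closure: [S' -> .S, S -> .BA, B -> .b, B -> .bA]


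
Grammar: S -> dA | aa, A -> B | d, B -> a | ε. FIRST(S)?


Per alternative of S: FIRST(dA) = {d}; FIRST(aa) = {a}
FIRST(S) = {a, d}


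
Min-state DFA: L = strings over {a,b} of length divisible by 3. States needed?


Track length mod 3: states 0..2, accept at 0
Minimal DFA: 3 states


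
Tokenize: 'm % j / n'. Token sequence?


Scan left to right, longest-match per lexeme
Tokens: ID(m), OP(%), ID(j), OP(/), ID(n)


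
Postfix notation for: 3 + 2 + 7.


Left to right (same or higher precedence on left)
Postfix: 3 2 + 7 +


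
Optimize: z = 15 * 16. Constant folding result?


15 * 16 = 240 at compile time
Optimized: z = 240


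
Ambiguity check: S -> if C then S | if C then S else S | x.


dangling else: 'if C then if C then x else x' parses two ways
Ambiguous


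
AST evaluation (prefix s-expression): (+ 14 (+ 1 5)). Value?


Evaluate inner: (+ 1 5) = 6
Evaluate root: (+ 14 6) = 20
Result: 20


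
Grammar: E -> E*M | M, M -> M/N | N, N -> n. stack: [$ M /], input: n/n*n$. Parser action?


no handle; shift 'n'
Action: shift


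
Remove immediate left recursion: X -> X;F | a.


Left-recursive alternatives: X;F; non-recursive: a
Introduce X': X -> aX', X' -> ;FX' | ε


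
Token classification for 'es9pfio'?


Pattern: letter/underscore followed by alphanumerics, not a keyword
Type: IDENTIFIER


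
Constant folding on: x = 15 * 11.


15 * 11 = 165 at compile time
Optimized: x = 165


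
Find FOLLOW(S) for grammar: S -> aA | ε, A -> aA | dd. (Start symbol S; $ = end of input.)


$ ∈ FOLLOW(S). For each A -> αBβ: add FIRST(β)\{ε} to FOLLOW(B); if β nullable, add FOLLOW(A).
FOLLOW(S) = {$}


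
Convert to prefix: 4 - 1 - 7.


left-to-right (same/higher precedence on left): tree is (- (- 4 1) 7)
Prefix: - - 4 1 7


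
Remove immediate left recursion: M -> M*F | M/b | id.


Left-recursive alternatives: M*F, M/b; non-recursive: id
Introduce M': M -> idM', M' -> *FM' | /bM' | ε


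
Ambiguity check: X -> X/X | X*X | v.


'v/v*v' has two parse trees (no precedence encoded between / and *)
Ambiguous


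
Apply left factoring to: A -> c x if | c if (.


Common prefix: 'c'
Factored: A -> c A', A' -> x if | if (


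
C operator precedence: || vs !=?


'!=' is equality (level 6); '||' is logical OR (level 1)
Higher level binds tighter
'!=' has higher precedence than '||'


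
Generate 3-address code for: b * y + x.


Break into single-operator statements:
t1 = b * y
t2 = t1 + x


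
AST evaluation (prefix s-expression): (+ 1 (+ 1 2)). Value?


Evaluate inner: (+ 1 2) = 3
Evaluate root: (+ 1 3) = 4
Result: 4


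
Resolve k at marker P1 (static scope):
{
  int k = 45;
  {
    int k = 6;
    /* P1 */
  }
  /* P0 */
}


k declared in the same block as P1
k = 6


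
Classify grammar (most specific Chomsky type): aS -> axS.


LHS has context (more than one symbol) and |LHS| ≤ |RHS|
Classification: Type 1 (Context-Sensitive)


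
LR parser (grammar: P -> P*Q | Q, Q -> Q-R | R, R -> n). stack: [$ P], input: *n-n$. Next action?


shift '*' to continue P -> P*Q
Action: shift


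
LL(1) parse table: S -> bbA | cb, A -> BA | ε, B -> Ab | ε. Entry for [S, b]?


For [S, b]: 'b' ∈ FIRST(bbA)
Entry: S -> bbA


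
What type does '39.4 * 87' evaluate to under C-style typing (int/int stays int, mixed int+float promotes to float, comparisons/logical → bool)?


Operand types: float * int
Rule: mixed int/float promotes to float; int/int stays int
Result type: float


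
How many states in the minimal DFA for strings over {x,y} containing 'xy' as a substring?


KMP-style automaton: 2 progress states + 1 absorbing accept = 3
Minimal DFA: 3 states


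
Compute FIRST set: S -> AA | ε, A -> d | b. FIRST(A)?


Per alternative of A: FIRST(d) = {d}; FIRST(b) = {b}
FIRST(A) = {b, d}


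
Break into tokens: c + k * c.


Scan left to right, longest-match per lexeme
Tokens: ID(c), OP(+), ID(k), OP(*), ID(c)


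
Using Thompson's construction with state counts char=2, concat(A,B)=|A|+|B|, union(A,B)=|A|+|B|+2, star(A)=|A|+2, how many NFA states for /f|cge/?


Syntax tree has 4 char leaf(s), 1 union(s), 0 star(s)
chars contribute 4×2 = 8; each union adds +2; each star adds +2
Total: 8 + 2 + 0 = 10 states


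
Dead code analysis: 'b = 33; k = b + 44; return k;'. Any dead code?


b is read by k's definition; k is returned
No dead code


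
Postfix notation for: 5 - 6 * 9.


* has higher precedence, evaluate 6*9 first
Postfix: 5 6 9 * -


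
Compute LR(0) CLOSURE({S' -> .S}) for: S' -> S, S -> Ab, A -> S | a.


Start: S' -> .S
For each item with dot before a nonterminal B, add B -> .γ for every B-production
Closure: [S' -> .S, S -> .Ab, A -> .S, A -> .a]


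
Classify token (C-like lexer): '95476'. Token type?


Pattern: digits only
Type: INTEGER_LITERAL


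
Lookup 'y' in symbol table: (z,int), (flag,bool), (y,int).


Lookup 'y' → type int


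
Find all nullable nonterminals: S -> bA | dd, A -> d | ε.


A nonterminal is nullable iff some alternative derives ε (directly, or every symbol in it is nullable)
Nullable: {A}


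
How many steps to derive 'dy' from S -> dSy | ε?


Derivation: S => dSy => dy
Steps: 2


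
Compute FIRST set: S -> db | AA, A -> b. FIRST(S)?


Per alternative of S: FIRST(db) = {d}; FIRST(AA) = {b}
FIRST(S) = {b, d}


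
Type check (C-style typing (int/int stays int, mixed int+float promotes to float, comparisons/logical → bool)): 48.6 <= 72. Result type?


Operand types: float <= int
Rule: comparison yields bool
Result type: bool


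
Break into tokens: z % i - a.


Scan left to right, longest-match per lexeme
Tokens: ID(z), OP(%), ID(i), OP(-), ID(a)


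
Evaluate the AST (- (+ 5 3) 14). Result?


Evaluate inner: (+ 5 3) = 8
Evaluate root: (- 8 14) = -6
Result: -6


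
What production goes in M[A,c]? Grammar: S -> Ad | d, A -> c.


For [A, c]: 'c' ∈ FIRST(c)
Entry: A -> c


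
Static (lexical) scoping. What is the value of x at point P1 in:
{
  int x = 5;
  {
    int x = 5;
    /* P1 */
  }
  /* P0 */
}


x declared in the same block as P1
x = 5


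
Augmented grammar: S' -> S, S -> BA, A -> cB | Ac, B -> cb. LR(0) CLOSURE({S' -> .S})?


Start: S' -> .S
For each item with dot before a nonterminal B, add B -> .γ for every B-production
Closure: [S' -> .S, S -> .BA, B -> .cb]


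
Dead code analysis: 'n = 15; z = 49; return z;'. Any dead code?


n is assigned but never read
Dead: 'n = 15'


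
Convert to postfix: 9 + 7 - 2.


Left to right (same or higher precedence on left)
Postfix: 9 7 + 2 -


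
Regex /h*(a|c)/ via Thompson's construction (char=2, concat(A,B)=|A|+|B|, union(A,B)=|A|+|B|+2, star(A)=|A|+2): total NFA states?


Syntax tree has 3 char leaf(s), 1 union(s), 1 star(s)
chars contribute 3×2 = 6; each union adds +2; each star adds +2
Total: 6 + 2 + 2 = 10 states


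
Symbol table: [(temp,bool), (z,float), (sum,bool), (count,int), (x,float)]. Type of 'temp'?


Lookup 'temp' → type bool


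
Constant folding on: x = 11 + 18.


11 + 18 = 29 at compile time
Optimized: x = 29


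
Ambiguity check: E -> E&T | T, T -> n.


precedence layered via separate nonterminal T: deterministic
Unambiguous


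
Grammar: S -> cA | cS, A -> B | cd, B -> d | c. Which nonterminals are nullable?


A nonterminal is nullable iff some alternative derives ε (directly, or every symbol in it is nullable)
Nullable: {}


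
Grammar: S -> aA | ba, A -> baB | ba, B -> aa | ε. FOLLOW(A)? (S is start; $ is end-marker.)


$ ∈ FOLLOW(S). For each A -> αBβ: add FIRST(β)\{ε} to FOLLOW(B); if β nullable, add FOLLOW(A).
FOLLOW(A) = {$}


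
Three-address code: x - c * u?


Break into single-operator statements:
t1 = c * u
t2 = x - t1


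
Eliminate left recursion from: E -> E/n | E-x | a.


Left-recursive alternatives: E/n, E-x; non-recursive: a
Introduce E': E -> aE', E' -> /nE' | -xE' | ε


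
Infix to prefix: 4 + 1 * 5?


'*' binds tighter: tree is (+ 4 (* 1 5))
Prefix: + 4 * 1 5


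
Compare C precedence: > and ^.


'>' is relational (level 7); '^' is bitwise XOR (level 4)
Higher level binds tighter
'>' has higher precedence than '^'


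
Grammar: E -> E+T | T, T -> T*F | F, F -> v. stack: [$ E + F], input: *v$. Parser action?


'F' (not preceded by T*) is the handle for T -> F
Action: reduce (T -> F)


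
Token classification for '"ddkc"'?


Pattern: double-quoted sequence
Type: STRING_LITERAL


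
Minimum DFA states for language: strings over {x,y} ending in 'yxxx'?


Track the longest suffix of input matching a prefix of 'yxxx': 5 classes (prefixes of length 0..4)
Minimal DFA: 5 states


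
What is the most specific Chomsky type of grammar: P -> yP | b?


Right-linear: every RHS is a terminal or a terminal followed by one nonterminal
Classification: Type 3 (Regular)


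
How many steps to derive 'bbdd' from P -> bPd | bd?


Derivation: P => bPd => bbdd
Steps: 2


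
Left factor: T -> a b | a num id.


Common prefix: 'a'
Factored: T -> a T', T' -> b | num id


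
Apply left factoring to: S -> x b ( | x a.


Common prefix: 'x'
Factored: S -> x S', S' -> b ( | a


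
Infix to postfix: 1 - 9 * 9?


* has higher precedence, evaluate 9*9 first
Postfix: 1 9 9 * -


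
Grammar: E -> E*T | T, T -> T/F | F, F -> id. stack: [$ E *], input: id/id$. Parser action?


no handle ('E*' is not any RHS); shift 'id'
Action: shift


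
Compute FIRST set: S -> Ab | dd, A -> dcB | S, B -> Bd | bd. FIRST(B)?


Per alternative of B: FIRST(Bd) = {b}; FIRST(bd) = {b}
FIRST(B) = {b}


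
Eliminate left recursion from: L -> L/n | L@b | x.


Left-recursive alternatives: L/n, L@b; non-recursive: x
Introduce L': L -> xL', L' -> /nL' | @bL' | ε


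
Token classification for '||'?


Pattern: operator symbol
Type: OPERATOR


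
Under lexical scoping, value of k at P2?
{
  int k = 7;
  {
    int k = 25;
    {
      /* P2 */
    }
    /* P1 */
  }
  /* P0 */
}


P2's block does not declare k; resolves to the enclosing declaration at depth 1
k = 25


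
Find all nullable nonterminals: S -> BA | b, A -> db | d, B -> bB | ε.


A nonterminal is nullable iff some alternative derives ε (directly, or every symbol in it is nullable)
Nullable: {B}


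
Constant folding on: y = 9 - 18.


9 - 18 = -9 at compile time
Optimized: y = -9


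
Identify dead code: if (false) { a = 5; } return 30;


condition is constant false, so the whole block is unreachable
Dead: 'if (false) { a = 5; }'


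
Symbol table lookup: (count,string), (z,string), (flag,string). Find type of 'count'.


Lookup 'count' → type string


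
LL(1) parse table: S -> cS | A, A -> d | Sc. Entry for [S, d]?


For [S, d]: 'd' ∈ FIRST(A)
Entry: S -> A


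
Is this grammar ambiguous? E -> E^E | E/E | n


'n^n/n' has two parse trees (no precedence encoded between ^ and /)
Ambiguous


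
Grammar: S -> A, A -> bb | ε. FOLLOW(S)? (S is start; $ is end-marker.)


$ ∈ FOLLOW(S). For each A -> αBβ: add FIRST(β)\{ε} to FOLLOW(B); if β nullable, add FOLLOW(A).
FOLLOW(S) = {$}


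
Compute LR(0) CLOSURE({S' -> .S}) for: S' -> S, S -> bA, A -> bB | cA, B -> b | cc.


Start: S' -> .S
For each item with dot before a nonterminal B, add B -> .γ for every B-production
Closure: [S' -> .S, S -> .bA]


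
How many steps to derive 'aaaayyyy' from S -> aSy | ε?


Derivation: S => aSy => aaSyy => aaaSyyy => aaaaSyyyy => aaaayyyy
Steps: 5


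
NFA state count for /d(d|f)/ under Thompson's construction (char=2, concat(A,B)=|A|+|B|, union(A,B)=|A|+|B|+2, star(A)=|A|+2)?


Syntax tree has 3 char leaf(s), 1 union(s), 0 star(s)
chars contribute 3×2 = 6; each union adds +2; each star adds +2
Total: 6 + 2 + 0 = 8 states


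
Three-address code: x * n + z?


Break into single-operator statements:
t1 = x * n
t2 = t1 + z


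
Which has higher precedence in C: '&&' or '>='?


'>=' is relational (level 7); '&&' is logical AND (level 2)
Higher level binds tighter
'>=' has higher precedence than '&&'


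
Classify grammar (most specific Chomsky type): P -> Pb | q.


Left-linear: every RHS is a terminal or one nonterminal followed by a terminal
Classification: Type 3 (Regular)
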